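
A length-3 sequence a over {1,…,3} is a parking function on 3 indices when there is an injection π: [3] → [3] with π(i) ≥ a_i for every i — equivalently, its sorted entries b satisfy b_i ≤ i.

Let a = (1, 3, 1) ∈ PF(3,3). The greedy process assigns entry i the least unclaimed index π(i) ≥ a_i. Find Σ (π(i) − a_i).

1

Σπ(i) = 1+…+3 = 6; Σa = 1+3+1 = 5; disp = 6−5 = 1.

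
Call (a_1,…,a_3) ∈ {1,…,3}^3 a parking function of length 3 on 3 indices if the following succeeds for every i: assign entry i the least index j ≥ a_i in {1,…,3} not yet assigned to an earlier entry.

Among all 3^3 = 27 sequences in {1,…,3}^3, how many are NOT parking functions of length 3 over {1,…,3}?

#PF = (3−3+1)·(3+1)^(3−1) = 1×16 = 16 (Konheim–Weiss)
Example (3,3,1) → sorted (1,3,3): b_2=3>2, not a PF.
So 27 − 16 = 11 fail.

11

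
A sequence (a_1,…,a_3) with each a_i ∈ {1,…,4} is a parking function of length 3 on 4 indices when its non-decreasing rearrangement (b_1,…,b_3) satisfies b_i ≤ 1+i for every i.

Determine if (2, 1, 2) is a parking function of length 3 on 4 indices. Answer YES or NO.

YES

Rearranged: b = (1, 2, 2).
  b_1=1 ≤ 2
  b_2=2 ≤ 3
  b_3=2 ≤ 4
All bounds hold ⇒ YES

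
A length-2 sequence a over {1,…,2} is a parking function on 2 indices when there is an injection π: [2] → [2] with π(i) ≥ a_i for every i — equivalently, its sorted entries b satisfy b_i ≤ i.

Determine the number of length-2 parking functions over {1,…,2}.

3

|PF| = (2−2+1)·(2+1)^(2−1) = 1·3 = 3 [KW]
One tuple (1,2) → sorted (1,2): b_i ≤ i ∀i, a PF.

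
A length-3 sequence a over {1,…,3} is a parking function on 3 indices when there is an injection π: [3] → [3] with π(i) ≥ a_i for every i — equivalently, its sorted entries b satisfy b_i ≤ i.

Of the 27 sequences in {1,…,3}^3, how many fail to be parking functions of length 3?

11

|PF| = (3+1−3)·(3+1)^{3−1} = 1·16 = 16 (Pollak)
One tuple (3,3,2) → sorted (2,3,3): b_1=2>1, not a PF.
So 27 − 16 = 11 fail.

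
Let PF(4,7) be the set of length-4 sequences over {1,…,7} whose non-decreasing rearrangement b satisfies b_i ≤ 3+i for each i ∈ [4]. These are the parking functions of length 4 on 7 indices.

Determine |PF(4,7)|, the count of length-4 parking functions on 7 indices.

|PF| = (8−4)·8^(4−1) = 4×512 = 2048 [KW]
Example (4,5,1,5) → sorted (1,4,5,5): b_i ≤ 3+i ∀i, a PF.

2048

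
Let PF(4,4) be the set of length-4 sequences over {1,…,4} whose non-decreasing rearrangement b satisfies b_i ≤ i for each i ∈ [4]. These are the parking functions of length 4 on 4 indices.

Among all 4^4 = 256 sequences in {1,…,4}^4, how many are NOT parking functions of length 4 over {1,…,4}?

|PF(4,4)| = 1·5^3 = 1 · 125 = 125 (Konheim–Weiss)
E.g. (3,4,4,3) → sorted (3,3,4,4): b_1=3>1, not a PF.
So 256 − 125 = 131 fail.

131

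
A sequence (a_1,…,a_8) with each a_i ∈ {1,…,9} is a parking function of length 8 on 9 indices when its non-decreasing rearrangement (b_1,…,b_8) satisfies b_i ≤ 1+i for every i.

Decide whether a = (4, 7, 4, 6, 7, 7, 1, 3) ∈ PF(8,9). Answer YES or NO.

Rearranged: b = (1, 3, 4, 4, 6, 7, 7, 7).
  b_1=1 ≤ 2
  b_2=3 ≤ 3
  b_3=4 ≤ 4
  b_4=4 ≤ 5
  b_5=6 ≤ 6
  b_6=7 ≤ 7
  b_7=7 ≤ 8
  b_8=7 ≤ 9
All bounds hold ⇒ YES

YES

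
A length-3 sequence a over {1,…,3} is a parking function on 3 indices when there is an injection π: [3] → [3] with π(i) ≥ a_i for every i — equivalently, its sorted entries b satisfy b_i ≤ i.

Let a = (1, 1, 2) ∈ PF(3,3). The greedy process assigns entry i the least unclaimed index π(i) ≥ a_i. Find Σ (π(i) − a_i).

2

Σπ = 6 ({1..3} each once); Σa = 1+1+2 = 4; disp = 6−4 = 2.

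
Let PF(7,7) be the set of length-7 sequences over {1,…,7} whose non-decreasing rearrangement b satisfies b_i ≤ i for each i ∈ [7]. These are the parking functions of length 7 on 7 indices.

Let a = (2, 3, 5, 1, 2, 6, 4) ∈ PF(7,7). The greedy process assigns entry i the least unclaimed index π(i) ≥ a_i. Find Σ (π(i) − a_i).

5

Σπ(i) = 1+…+7 = 28; Σa = 2+3+5+1+2+6+4 = 23; disp = 28−23 = 5.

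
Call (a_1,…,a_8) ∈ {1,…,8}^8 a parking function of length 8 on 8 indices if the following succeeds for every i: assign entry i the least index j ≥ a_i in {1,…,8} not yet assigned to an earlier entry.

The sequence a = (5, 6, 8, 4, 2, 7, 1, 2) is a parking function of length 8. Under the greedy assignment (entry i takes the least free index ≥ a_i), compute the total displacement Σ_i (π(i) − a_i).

1

Σπ(i) = 1+…+8 = 36; Σa = 5+6+8+4+2+7+1+2 = 35; disp = 36−35 = 1.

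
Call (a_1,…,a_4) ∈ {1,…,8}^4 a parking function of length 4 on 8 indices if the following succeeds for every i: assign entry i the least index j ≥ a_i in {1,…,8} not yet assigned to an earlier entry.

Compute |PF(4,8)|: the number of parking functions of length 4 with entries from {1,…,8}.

#PF = (8−4+1)·(8+1)^(4−1) = 5·729 = 3645 (Pollak)
E.g. (7,2,2,5) → sorted (2,2,5,7): b_i ≤ 4+i ∀i, a PF.

3645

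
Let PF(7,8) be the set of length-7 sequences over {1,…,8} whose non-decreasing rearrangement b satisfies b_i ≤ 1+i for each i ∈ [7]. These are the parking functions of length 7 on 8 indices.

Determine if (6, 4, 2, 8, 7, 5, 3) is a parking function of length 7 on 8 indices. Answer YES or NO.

Order a: b = (2, 3, 4, 5, 6, 7, 8).
  b_1=2 ≤ 2
  b_2=3 ≤ 3
  b_3=4 ≤ 4
  b_4=5 ≤ 5
  b_5=6 ≤ 6
  b_6=7 ≤ 7
  b_7=8 ≤ 8
All bounds hold ⇒ YES

YES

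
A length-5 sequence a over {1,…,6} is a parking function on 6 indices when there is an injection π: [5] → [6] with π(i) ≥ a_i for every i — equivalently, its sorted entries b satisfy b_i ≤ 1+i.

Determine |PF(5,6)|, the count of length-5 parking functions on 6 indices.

Count = 2·7^4 = 2 · 2401 = 4802 (Konheim–Weiss)
One tuple (4,5,5,1,1) → sorted (1,1,4,5,5): b_i ≤ 1+i ∀i, a PF.

4802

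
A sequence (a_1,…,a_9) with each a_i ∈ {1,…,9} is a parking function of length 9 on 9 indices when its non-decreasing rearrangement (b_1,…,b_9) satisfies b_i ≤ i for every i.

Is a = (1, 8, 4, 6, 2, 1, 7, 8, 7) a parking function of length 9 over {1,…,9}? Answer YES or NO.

Sorted: b = (1, 1, 2, 4, 6, 7, 7, 8, 8).
  b_1=1 ≤ 1
  b_2=1 ≤ 2
  b_3=2 ≤ 3
  b_4=4 ≤ 4
  b_5=6 > 5
  fails at i=5 ⇒ NO

NO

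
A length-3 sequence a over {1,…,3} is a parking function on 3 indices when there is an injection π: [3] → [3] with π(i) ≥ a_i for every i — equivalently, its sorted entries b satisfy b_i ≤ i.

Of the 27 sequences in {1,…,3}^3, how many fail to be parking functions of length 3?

11

|PF(3,3)| = 1·4^2 = 1×16 = 16
Check (1,3,3) → sorted (1,3,3): b_2=3>2, not a PF.
So 27 − 16 = 11 fail.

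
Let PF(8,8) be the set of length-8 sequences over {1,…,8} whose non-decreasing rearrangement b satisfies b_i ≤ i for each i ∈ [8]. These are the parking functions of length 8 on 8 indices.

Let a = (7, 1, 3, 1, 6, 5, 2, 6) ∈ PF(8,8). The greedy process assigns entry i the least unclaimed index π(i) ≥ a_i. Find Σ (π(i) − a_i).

Σπ(i) = 1+…+8 = 36; Σa = 7+1+3+1+6+5+2+6 = 31; disp = 36−31 = 5.

5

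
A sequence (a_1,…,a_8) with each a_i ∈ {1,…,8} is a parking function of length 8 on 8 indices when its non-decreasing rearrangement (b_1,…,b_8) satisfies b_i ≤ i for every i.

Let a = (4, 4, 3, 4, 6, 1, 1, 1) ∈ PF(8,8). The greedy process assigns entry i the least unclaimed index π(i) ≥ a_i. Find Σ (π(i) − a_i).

Σπ = 8·9/2 = 36 (π permutes [8]); Σa = 4+4+3+4+6+1+1+1 = 24; disp = 36−24 = 12.

12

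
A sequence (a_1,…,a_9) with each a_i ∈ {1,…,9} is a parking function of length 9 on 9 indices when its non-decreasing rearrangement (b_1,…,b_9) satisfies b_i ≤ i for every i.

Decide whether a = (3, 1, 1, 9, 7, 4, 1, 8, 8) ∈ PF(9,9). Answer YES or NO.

NO

Rearranged: b = (1, 1, 1, 3, 4, 7, 8, 8, 9).
  b_1=1 ≤ 1
  b_2=1 ≤ 2
  b_3=1 ≤ 3
  b_4=3 ≤ 4
  b_5=4 ≤ 5
  b_6=7 > 6
  fails at i=6 ⇒ NO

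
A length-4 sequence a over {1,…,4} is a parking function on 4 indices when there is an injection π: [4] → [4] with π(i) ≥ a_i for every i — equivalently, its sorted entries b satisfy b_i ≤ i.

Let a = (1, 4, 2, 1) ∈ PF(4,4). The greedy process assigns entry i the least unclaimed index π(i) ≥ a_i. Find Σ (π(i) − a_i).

Σπ = 10 ({1..4} each once); Σa = 1+4+2+1 = 8; disp = 10−8 = 2.

2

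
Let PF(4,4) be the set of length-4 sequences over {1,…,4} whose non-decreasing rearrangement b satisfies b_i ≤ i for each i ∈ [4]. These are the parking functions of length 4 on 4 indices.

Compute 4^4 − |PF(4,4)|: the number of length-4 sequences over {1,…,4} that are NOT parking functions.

Count = (5−4)·5^(4−1) = 1·125 = 125 (Konheim–Weiss)
Example (1,3,4,4) → sorted (1,3,4,4): b_2=3>2, not a PF.
Total 256; non-PF = 256−125 = 131

131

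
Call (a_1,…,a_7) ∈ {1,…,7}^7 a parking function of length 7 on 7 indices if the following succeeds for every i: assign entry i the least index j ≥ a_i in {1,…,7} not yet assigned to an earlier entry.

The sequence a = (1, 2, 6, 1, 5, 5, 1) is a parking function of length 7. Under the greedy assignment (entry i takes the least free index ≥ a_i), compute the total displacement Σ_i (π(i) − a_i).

7

Σπ(i) = 1+…+7 = 28; Σa = 1+2+6+1+5+5+1 = 21; disp = 28−21 = 7.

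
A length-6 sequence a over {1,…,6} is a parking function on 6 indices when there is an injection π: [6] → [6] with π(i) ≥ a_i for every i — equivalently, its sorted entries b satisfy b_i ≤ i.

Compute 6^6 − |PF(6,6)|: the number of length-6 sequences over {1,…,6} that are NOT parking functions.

29849

Count = (6+1−6)·(6+1)^{6−1} = 1 · 16807 = 16807
Check (2,5,6,1,4,5) → sorted (1,2,4,5,5,6): b_3=4>3, not a PF.
6^6 − 16807 = 46656 − 16807 = 29849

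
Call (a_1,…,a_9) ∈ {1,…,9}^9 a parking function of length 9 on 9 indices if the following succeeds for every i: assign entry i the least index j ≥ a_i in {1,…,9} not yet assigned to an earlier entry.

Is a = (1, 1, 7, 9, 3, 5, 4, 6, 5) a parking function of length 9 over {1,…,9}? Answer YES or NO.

Order a: b = (1, 1, 3, 4, 5, 5, 6, 7, 9).
  b_1=1 ≤ 1
  b_2=1 ≤ 2
  b_3=3 ≤ 3
  b_4=4 ≤ 4
  b_5=5 ≤ 5
  b_6=5 ≤ 6
  b_7=6 ≤ 7
  b_8=7 ≤ 8
  b_9=9 ≤ 9
All bounds hold ⇒ YES

YES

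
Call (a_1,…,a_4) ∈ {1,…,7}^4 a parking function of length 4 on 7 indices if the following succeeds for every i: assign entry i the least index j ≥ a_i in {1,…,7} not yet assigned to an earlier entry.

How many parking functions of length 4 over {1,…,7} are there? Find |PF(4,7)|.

Count = (8−4)·8^(4−1) = 4 · 512 = 2048 [KW]
E.g. (5,1,7,2) → sorted (1,2,5,7): b_i ≤ 3+i ∀i, a PF.

2048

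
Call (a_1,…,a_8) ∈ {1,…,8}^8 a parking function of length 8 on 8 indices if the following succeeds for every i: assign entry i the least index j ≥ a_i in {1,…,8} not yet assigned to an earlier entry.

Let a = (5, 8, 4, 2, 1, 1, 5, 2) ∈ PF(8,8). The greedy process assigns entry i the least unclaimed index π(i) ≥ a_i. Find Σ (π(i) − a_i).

8

Σπ = 36 ({1..8} each once); Σa = 5+8+4+2+1+1+5+2 = 28; disp = 36−28 = 8.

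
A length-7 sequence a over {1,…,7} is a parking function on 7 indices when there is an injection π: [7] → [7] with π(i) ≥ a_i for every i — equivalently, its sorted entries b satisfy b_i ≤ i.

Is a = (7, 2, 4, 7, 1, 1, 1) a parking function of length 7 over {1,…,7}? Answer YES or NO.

NO

Sorted: b = (1, 1, 1, 2, 4, 7, 7).
  b_1=1 ≤ 1
  b_2=1 ≤ 2
  b_3=1 ≤ 3
  b_4=2 ≤ 4
  b_5=4 ≤ 5
  b_6=7 > 6
  fails at i=6 ⇒ NO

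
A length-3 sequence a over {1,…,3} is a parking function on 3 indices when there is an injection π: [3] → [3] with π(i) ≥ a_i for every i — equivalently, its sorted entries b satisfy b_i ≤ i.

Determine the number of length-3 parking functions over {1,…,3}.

|PF| = 1·4^2 = 1·16 = 16 (Pollak)
E.g. (1,1,2) → sorted (1,1,2): b_i ≤ i ∀i, a PF.

16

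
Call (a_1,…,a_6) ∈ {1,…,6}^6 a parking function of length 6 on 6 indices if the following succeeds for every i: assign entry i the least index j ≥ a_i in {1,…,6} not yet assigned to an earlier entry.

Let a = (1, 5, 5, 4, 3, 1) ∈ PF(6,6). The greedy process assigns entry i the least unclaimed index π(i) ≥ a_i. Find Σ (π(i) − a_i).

Σπ = 21 ({1..6} each once); Σa = 1+5+5+4+3+1 = 19; disp = 21−19 = 2.

2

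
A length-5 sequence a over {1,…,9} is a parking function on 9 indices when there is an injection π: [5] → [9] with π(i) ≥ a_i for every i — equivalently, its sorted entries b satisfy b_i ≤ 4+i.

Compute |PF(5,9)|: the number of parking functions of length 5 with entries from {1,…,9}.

Count = 5·10^4 = 5·10000 = 50000 [KW]
E.g. (3,8,9,6,4) → sorted (3,4,6,8,9): b_i ≤ 4+i ∀i, a PF.

50000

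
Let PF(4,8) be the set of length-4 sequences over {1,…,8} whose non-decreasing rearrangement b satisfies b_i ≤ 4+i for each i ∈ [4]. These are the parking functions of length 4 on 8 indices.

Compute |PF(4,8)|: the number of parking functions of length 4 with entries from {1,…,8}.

3645

#PF = (8+1−4)·(8+1)^{4−1} = 5 · 729 = 3645 [KW]
Example (4,7,5,1) → sorted (1,4,5,7): b_i ≤ 4+i ∀i, a PF.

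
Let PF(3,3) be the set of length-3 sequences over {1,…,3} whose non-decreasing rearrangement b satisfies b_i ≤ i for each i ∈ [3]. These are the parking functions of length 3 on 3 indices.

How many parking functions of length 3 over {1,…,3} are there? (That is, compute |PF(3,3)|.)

16

|PF(3,3)| = (3+1−3)·(3+1)^{3−1} = 1·16 = 16 (Pollak)
Check (1,3,2) → sorted (1,2,3): b_i ≤ i ∀i, a PF.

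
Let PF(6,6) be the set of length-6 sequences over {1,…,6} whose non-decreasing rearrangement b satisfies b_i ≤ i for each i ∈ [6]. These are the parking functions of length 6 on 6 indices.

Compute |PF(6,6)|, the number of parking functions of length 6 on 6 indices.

16807

|PF| = (6−6+1)·(6+1)^(6−1) = 1×16807 = 16807
E.g. (2,1,1,3,3,4) → sorted (1,1,2,3,3,4): b_i ≤ i ∀i, a PF.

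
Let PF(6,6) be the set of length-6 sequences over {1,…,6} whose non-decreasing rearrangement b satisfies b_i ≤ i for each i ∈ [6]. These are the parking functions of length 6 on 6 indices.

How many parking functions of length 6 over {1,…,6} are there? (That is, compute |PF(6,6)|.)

16807

|PF(6,6)| = (6+1−6)·(6+1)^{6−1} = 1×16807 = 16807 (Pollak)
Example (3,1,3,1,2,5) → sorted (1,1,2,3,3,5): b_i ≤ i ∀i, a PF.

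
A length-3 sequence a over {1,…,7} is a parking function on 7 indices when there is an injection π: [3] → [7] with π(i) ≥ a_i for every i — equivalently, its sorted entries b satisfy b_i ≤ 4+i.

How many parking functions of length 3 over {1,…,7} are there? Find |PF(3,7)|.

|PF(3,7)| = 5·8^2 = 5 · 64 = 320 [KW]
Check (3,4,5) → sorted (3,4,5): b_i ≤ 4+i ∀i, a PF.

320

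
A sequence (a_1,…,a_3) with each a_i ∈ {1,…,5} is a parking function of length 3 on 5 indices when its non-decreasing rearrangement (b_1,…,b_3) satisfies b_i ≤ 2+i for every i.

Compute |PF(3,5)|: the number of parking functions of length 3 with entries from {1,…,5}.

108

|PF(3,5)| = 3·6^2 = 3 · 36 = 108 (Konheim–Weiss)
Check (1,3,5) → sorted (1,3,5): b_i ≤ 2+i ∀i, a PF.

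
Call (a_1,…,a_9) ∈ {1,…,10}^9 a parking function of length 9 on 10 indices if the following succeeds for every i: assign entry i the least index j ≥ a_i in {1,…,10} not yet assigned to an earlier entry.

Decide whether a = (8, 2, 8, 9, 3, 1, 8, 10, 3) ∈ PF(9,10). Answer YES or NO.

NO

Order a: b = (1, 2, 3, 3, 8, 8, 8, 9, 10).
  b_1=1 ≤ 2
  b_2=2 ≤ 3
  b_3=3 ≤ 4
  b_4=3 ≤ 5
  b_5=8 > 6
  fails at i=5 ⇒ NO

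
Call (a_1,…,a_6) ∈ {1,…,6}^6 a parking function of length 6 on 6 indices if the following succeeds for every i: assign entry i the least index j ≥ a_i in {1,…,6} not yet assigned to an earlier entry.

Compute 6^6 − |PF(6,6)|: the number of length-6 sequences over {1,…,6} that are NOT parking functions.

29849

Count = (6−6+1)·(6+1)^(6−1) = 1·16807 = 16807 (Konheim–Weiss)
E.g. (5,5,6,5,3,3) → sorted (3,3,5,5,5,6): b_1=3>1, not a PF.
6^6 − 16807 = 46656 − 16807 = 29849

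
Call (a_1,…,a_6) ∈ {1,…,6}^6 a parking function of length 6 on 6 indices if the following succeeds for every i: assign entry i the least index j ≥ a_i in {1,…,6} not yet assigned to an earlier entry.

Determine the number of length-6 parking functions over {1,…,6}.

16807

Count = 1·7^5 = 1 · 16807 = 16807
Check (4,3,2,4,1,1) → sorted (1,1,2,3,4,4): b_i ≤ i ∀i, a PF.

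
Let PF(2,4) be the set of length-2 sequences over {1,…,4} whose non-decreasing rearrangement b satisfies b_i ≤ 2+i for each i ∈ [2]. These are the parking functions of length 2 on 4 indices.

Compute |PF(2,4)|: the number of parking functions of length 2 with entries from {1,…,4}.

|PF| = (4+1−2)·(4+1)^{2−1} = 3 · 5 = 15 (Konheim–Weiss)
One tuple (1,4) → sorted (1,4): b_i ≤ 2+i ∀i, a PF.

15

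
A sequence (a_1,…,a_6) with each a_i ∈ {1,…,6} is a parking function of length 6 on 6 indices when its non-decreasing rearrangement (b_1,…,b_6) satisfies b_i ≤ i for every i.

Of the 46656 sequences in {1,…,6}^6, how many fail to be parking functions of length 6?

29849

|PF| = (6−6+1)·(6+1)^(6−1) = 1·16807 = 16807 [KW]
Check (6,4,1,6,4,4) → sorted (1,4,4,4,6,6): b_2=4>2, not a PF.
6^6 − 16807 = 46656 − 16807 = 29849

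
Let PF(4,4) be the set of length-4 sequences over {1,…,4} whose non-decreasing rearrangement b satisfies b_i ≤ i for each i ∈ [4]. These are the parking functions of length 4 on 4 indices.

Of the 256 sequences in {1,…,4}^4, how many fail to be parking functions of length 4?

131

#PF = (4+1−4)·(4+1)^{4−1} = 1 · 125 = 125 [KW]
E.g. (4,3,2,3) → sorted (2,3,3,4): b_1=2>1, not a PF.
So 256 − 125 = 131 fail.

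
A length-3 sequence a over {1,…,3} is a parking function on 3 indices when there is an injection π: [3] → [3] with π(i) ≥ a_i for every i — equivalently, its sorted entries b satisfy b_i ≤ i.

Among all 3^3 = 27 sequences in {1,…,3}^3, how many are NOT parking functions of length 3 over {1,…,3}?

11

|PF(3,3)| = 1·4^2 = 1 · 16 = 16
One tuple (2,2,3) → sorted (2,2,3): b_1=2>1, not a PF.
3^3 − 16 = 27 − 16 = 11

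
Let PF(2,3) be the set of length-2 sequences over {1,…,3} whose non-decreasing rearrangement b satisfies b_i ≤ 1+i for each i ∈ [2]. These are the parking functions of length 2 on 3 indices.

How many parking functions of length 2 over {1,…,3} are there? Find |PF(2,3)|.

8

|PF(2,3)| = (3+1−2)·(3+1)^{2−1} = 2 · 4 = 8
One tuple (1,2) → sorted (1,2): b_i ≤ 1+i ∀i, a PF.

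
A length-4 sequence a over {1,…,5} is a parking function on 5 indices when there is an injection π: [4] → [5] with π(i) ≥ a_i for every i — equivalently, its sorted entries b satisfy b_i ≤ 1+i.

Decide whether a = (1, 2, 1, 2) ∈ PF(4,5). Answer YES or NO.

Rearranged: b = (1, 1, 2, 2).
  b_1=1 ≤ 2
  b_2=1 ≤ 3
  b_3=2 ≤ 4
  b_4=2 ≤ 5
All bounds hold ⇒ YES

YES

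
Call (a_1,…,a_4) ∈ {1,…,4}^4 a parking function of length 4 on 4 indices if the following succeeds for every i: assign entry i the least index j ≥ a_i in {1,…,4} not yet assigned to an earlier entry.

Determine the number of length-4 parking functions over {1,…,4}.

|PF(4,4)| = 1·5^3 = 1·125 = 125 [KW]
E.g. (1,1,2,1) → sorted (1,1,1,2): b_i ≤ i ∀i, a PF.

125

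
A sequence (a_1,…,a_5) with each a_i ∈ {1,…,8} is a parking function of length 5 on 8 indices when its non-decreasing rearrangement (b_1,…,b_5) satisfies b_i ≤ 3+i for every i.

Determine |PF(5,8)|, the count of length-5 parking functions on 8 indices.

|PF| = (8−5+1)·(8+1)^(5−1) = 4·6561 = 26244 (Pollak)
Check (7,2,4,4,7) → sorted (2,4,4,7,7): b_i ≤ 3+i ∀i, a PF.

26244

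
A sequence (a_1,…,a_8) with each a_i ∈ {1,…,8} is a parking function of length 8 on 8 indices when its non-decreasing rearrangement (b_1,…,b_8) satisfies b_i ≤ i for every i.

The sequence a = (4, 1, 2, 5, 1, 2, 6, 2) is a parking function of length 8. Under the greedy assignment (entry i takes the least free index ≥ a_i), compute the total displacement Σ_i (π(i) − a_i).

Σπ(i) = 1+…+8 = 36; Σa = 4+1+2+5+1+2+6+2 = 23; disp = 36−23 = 13.

13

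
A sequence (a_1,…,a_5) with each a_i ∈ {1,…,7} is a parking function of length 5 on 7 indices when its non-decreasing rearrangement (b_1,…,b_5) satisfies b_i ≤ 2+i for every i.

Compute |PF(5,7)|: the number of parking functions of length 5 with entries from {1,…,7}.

Count = (7−5+1)·(7+1)^(5−1) = 3×4096 = 12288 [KW]
Check (5,1,3,7,2) → sorted (1,2,3,5,7): b_i ≤ 2+i ∀i, a PF.

12288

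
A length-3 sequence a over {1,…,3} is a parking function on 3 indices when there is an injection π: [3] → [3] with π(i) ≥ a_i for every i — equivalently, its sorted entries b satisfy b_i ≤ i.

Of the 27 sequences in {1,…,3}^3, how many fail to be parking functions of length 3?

#PF = 1·4^2 = 1·16 = 16 [KW]
One tuple (2,2,2) → sorted (2,2,2): b_1=2>1, not a PF.
So 27 − 16 = 11 fail.

11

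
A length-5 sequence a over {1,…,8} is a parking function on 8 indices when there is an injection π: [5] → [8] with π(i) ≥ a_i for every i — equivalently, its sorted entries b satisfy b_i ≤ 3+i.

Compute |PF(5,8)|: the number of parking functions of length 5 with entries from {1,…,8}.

26244

|PF| = (9−5)·9^(5−1) = 4·6561 = 26244 (Konheim–Weiss)
Check (2,6,3,6,3) → sorted (2,3,3,6,6): b_i ≤ 3+i ∀i, a PF.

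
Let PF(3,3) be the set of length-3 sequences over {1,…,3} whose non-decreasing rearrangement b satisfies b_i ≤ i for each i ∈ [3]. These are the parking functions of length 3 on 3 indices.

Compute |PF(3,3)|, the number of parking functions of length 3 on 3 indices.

16

#PF = 1·4^2 = 1 · 16 = 16 [KW]
E.g. (1,1,2) → sorted (1,1,2): b_i ≤ i ∀i, a PF.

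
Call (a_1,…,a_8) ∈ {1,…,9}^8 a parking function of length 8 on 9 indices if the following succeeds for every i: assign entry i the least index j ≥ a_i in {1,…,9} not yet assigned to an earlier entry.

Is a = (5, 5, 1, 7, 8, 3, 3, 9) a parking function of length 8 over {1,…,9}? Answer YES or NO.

YES

Order a: b = (1, 3, 3, 5, 5, 7, 8, 9).
  b_1=1 ≤ 2
  b_2=3 ≤ 3
  b_3=3 ≤ 4
  b_4=5 ≤ 5
  b_5=5 ≤ 6
  b_6=7 ≤ 7
  b_7=8 ≤ 8
  b_8=9 ≤ 9
All bounds hold ⇒ YES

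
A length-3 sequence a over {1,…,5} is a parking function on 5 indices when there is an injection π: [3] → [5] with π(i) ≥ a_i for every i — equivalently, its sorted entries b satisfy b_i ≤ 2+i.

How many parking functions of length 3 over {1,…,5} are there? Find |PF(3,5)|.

#PF = 3·6^2 = 3·36 = 108 (Pollak)
Example (4,1,5) → sorted (1,4,5): b_i ≤ 2+i ∀i, a PF.

108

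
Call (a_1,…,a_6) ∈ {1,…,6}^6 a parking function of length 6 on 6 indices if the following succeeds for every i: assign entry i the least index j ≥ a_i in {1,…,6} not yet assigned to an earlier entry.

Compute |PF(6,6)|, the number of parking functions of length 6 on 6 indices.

16807

|PF| = (6+1−6)·(6+1)^{6−1} = 1·16807 = 16807 (Pollak)
E.g. (6,2,3,4,1,3) → sorted (1,2,3,3,4,6): b_i ≤ i ∀i, a PF.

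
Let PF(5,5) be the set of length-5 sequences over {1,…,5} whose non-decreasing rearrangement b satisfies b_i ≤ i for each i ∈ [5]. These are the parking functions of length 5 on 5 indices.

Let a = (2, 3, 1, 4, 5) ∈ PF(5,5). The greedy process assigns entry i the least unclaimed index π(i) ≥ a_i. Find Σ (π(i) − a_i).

0

Σπ(i) = 1+…+5 = 15; Σa = 2+3+1+4+5 = 15; disp = 15−15 = 0.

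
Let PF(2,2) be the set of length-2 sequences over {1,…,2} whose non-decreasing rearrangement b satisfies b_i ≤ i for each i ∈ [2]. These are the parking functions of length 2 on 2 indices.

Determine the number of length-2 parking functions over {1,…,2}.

3

#PF = (2−2+1)·(2+1)^(2−1) = 1 · 3 = 3
Example (1,2) → sorted (1,2): b_i ≤ i ∀i, a PF.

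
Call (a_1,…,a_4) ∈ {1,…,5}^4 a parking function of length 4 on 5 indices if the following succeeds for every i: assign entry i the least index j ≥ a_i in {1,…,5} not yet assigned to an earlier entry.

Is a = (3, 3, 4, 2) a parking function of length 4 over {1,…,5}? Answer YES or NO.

Sorted: b = (2, 3, 3, 4).
  b_1=2 ≤ 2
  b_2=3 ≤ 3
  b_3=3 ≤ 4
  b_4=4 ≤ 5
All bounds hold ⇒ YES

YES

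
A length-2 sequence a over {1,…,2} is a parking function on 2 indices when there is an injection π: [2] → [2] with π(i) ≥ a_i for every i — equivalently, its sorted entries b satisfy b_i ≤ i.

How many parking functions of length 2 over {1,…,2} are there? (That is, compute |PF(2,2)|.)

|PF| = 1·3^1 = 1×3 = 3
Example (1,2) → sorted (1,2): b_i ≤ i ∀i, a PF.

3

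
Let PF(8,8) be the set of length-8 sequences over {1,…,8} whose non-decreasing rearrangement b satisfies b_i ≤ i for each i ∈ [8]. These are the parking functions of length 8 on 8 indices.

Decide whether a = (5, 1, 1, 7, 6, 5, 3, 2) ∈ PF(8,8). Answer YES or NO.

YES

Order a: b = (1, 1, 2, 3, 5, 5, 6, 7).
  b_1=1 ≤ 1
  b_2=1 ≤ 2
  b_3=2 ≤ 3
  b_4=3 ≤ 4
  b_5=5 ≤ 5
  b_6=5 ≤ 6
  b_7=6 ≤ 7
  b_8=7 ≤ 8
All bounds hold ⇒ YES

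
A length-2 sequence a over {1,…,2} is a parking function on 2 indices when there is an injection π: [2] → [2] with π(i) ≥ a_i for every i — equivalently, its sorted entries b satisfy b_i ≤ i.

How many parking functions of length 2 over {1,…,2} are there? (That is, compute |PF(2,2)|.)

|PF(2,2)| = (2+1−2)·(2+1)^{2−1} = 1×3 = 3 (Pollak)
Example (1,2) → sorted (1,2): b_i ≤ i ∀i, a PF.

3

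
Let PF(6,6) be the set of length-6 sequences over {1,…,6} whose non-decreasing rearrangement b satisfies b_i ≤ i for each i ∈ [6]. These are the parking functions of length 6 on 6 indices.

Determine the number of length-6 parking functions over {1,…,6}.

16807

Count = 1·7^5 = 1·16807 = 16807 (Konheim–Weiss)
One tuple (1,5,2,5,2,3) → sorted (1,2,2,3,5,5): b_i ≤ i ∀i, a PF.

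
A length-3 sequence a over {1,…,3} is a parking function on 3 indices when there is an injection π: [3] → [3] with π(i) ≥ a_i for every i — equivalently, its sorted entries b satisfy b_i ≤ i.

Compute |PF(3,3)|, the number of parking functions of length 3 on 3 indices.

16

|PF| = (3−3+1)·(3+1)^(3−1) = 1·16 = 16 [KW]
One tuple (1,3,2) → sorted (1,2,3): b_i ≤ i ∀i, a PF.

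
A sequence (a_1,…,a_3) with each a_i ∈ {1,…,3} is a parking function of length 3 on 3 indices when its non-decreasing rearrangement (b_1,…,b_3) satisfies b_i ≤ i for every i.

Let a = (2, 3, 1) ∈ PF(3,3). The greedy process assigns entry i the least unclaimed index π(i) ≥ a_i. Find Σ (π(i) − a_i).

0

Σπ(i) = 1+…+3 = 6; Σa = 2+3+1 = 6; disp = 6−6 = 0.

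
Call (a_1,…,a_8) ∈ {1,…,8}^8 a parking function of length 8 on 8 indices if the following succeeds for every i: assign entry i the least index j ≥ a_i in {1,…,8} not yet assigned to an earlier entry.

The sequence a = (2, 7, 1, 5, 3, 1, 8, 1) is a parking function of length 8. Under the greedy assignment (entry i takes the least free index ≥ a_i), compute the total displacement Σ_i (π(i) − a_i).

8

Σπ(i) = 1+…+8 = 36; Σa = 2+7+1+5+3+1+8+1 = 28; disp = 36−28 = 8.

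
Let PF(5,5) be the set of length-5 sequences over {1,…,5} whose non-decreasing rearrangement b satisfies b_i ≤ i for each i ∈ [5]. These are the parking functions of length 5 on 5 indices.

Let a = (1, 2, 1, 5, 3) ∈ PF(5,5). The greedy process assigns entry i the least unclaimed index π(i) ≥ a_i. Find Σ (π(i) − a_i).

3

Σπ(i) = 1+…+5 = 15; Σa = 1+2+1+5+3 = 12; disp = 15−12 = 3.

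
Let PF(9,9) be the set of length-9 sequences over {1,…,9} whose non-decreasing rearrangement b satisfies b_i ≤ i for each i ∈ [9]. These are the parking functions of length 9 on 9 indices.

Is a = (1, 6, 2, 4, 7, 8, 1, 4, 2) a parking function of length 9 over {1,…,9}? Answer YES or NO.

YES

Rearranged: b = (1, 1, 2, 2, 4, 4, 6, 7, 8).
  b_1=1 ≤ 1
  b_2=1 ≤ 2
  b_3=2 ≤ 3
  b_4=2 ≤ 4
  b_5=4 ≤ 5
  b_6=4 ≤ 6
  b_7=6 ≤ 7
  b_8=7 ≤ 8
  b_9=8 ≤ 9
All bounds hold ⇒ YES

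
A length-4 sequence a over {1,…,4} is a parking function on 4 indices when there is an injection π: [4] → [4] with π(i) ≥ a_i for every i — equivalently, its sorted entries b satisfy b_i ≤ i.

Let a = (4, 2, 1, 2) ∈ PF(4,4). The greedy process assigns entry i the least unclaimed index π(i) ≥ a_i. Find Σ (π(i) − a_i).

Σπ(i) = 1+…+4 = 10; Σa = 4+2+1+2 = 9; disp = 10−9 = 1.

1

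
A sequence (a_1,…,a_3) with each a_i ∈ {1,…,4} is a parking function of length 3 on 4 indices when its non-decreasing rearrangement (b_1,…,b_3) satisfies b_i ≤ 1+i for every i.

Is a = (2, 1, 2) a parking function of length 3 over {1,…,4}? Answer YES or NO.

Order a: b = (1, 2, 2).
  b_1=1 ≤ 2
  b_2=2 ≤ 3
  b_3=2 ≤ 4
All bounds hold ⇒ YES

YES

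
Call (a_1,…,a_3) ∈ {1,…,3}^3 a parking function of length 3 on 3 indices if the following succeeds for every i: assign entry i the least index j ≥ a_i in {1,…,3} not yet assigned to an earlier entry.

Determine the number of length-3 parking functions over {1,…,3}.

16

|PF(3,3)| = (4−3)·4^(3−1) = 1 · 16 = 16
Check (3,2,1) → sorted (1,2,3): b_i ≤ i ∀i, a PF.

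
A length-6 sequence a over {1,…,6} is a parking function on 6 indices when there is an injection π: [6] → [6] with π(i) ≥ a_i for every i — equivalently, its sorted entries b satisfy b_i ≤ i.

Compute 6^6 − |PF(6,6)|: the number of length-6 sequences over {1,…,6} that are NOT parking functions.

|PF| = (6+1−6)·(6+1)^{6−1} = 1×16807 = 16807
One tuple (6,5,3,4,4,6) → sorted (3,4,4,5,6,6): b_1=3>1, not a PF.
So 46656 − 16807 = 29849 fail.

29849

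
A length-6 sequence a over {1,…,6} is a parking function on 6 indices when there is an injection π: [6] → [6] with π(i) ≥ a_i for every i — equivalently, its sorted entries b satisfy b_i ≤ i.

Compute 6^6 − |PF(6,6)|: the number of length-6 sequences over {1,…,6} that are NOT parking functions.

|PF(6,6)| = (6+1−6)·(6+1)^{6−1} = 1×16807 = 16807 [KW]
Example (5,3,5,5,6,3) → sorted (3,3,5,5,5,6): b_1=3>1, not a PF.
Total 46656; non-PF = 46656−16807 = 29849

29849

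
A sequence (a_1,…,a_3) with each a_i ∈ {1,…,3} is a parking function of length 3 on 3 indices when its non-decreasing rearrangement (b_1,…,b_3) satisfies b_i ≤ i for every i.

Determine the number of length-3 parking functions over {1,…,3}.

|PF(3,3)| = (3+1−3)·(3+1)^{3−1} = 1 · 16 = 16 (Konheim–Weiss)
One tuple (2,2,1) → sorted (1,2,2): b_i ≤ i ∀i, a PF.

16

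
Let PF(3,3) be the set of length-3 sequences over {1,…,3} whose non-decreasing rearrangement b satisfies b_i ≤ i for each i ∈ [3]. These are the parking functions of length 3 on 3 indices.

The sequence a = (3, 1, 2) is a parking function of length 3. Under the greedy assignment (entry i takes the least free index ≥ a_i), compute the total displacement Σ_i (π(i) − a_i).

0

Σπ = 6 ({1..3} each once); Σa = 3+1+2 = 6; disp = 6−6 = 0.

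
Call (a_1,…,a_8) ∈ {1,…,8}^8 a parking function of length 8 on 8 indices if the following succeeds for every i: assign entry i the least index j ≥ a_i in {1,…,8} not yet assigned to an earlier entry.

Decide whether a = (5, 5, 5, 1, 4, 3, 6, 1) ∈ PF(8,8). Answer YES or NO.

Order a: b = (1, 1, 3, 4, 5, 5, 5, 6).
  b_1=1 ≤ 1
  b_2=1 ≤ 2
  b_3=3 ≤ 3
  b_4=4 ≤ 4
  b_5=5 ≤ 5
  b_6=5 ≤ 6
  b_7=5 ≤ 7
  b_8=6 ≤ 8
All bounds hold ⇒ YES

YES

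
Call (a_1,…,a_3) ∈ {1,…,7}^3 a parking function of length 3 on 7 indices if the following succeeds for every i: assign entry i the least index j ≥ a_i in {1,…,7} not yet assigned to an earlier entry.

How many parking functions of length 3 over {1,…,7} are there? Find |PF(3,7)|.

|PF(3,7)| = (8−3)·8^(3−1) = 5 · 64 = 320 (Konheim–Weiss)
E.g. (1,5,2) → sorted (1,2,5): b_i ≤ 4+i ∀i, a PF.

320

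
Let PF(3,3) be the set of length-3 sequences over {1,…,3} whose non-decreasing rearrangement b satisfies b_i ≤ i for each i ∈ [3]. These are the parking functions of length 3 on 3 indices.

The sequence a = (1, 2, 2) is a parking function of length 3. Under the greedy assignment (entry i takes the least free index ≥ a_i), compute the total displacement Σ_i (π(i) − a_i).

1

Σπ(i) = 1+…+3 = 6; Σa = 1+2+2 = 5; disp = 6−5 = 1.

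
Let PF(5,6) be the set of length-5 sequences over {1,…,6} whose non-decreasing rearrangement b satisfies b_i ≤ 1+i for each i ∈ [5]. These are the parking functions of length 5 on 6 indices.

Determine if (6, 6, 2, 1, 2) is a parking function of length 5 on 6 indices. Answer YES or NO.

Order a: b = (1, 2, 2, 6, 6).
  b_1=1 ≤ 2
  b_2=2 ≤ 3
  b_3=2 ≤ 4
  b_4=6 > 5
  fails at i=4 ⇒ NO

NO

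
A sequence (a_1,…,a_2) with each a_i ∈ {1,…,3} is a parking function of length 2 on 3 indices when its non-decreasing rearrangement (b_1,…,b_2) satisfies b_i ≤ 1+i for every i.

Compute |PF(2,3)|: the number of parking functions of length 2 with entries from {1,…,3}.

|PF(2,3)| = 2·4^1 = 2×4 = 8 (Konheim–Weiss)
One tuple (1,1) → sorted (1,1): b_i ≤ 1+i ∀i, a PF.

8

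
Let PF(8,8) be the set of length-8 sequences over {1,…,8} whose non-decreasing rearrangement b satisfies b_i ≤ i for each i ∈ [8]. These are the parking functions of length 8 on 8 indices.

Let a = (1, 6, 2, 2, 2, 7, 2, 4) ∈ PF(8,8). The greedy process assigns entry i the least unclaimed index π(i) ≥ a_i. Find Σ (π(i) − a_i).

Σπ = 36 ({1..8} each once); Σa = 1+6+2+2+2+7+2+4 = 26; disp = 36−26 = 10.

10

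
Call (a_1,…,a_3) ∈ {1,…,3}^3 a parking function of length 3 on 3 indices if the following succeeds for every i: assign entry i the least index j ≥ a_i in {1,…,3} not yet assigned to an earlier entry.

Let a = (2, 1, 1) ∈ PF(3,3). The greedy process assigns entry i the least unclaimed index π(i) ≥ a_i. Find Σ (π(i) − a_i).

Σπ(i) = 1+…+3 = 6; Σa = 2+1+1 = 4; disp = 6−4 = 2.

2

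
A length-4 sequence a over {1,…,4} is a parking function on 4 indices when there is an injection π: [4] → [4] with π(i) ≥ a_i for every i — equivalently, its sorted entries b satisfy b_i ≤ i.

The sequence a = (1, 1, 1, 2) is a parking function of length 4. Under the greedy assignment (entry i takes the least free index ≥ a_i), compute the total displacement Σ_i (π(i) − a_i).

5

Σπ = 10 ({1..4} each once); Σa = 1+1+1+2 = 5; disp = 10−5 = 5.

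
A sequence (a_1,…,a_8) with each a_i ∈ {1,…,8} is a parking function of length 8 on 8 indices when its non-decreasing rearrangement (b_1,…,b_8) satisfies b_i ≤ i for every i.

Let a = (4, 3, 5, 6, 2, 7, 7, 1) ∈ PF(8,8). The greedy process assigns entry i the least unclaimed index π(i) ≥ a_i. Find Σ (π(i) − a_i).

1

Σπ = 36 ({1..8} each once); Σa = 4+3+5+6+2+7+7+1 = 35; disp = 36−35 = 1.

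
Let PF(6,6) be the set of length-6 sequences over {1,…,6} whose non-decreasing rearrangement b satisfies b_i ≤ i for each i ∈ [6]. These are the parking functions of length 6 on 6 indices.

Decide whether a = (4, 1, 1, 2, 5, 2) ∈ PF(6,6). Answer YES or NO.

YES

Order a: b = (1, 1, 2, 2, 4, 5).
  b_1=1 ≤ 1
  b_2=1 ≤ 2
  b_3=2 ≤ 3
  b_4=2 ≤ 4
  b_5=4 ≤ 5
  b_6=5 ≤ 6
All bounds hold ⇒ YES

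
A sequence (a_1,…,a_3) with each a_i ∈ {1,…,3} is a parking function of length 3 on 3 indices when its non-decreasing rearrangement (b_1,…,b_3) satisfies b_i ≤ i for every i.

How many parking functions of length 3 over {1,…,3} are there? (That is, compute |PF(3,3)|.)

16

|PF(3,3)| = (3+1−3)·(3+1)^{3−1} = 1×16 = 16 (Pollak)
E.g. (3,2,1) → sorted (1,2,3): b_i ≤ i ∀i, a PF.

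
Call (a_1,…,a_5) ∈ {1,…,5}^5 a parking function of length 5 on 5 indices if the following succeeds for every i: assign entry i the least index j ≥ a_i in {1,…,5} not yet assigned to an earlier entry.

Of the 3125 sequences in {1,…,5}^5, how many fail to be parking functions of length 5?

|PF(5,5)| = (5+1−5)·(5+1)^{5−1} = 1·1296 = 1296 (Konheim–Weiss)
E.g. (5,5,1,4,4) → sorted (1,4,4,5,5): b_2=4>2, not a PF.
5^5 − 1296 = 3125 − 1296 = 1829

1829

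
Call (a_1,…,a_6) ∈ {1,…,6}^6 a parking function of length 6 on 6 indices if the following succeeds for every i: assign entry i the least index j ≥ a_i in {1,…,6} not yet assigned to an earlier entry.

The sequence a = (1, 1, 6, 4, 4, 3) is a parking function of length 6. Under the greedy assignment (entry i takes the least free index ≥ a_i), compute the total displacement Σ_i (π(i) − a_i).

2

Σπ = 21 ({1..6} each once); Σa = 1+1+6+4+4+3 = 19; disp = 21−19 = 2.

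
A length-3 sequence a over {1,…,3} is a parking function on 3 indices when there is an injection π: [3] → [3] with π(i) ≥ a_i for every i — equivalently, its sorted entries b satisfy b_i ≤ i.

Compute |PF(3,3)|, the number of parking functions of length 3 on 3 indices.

16

#PF = (4−3)·4^(3−1) = 1 · 16 = 16 (Konheim–Weiss)
E.g. (1,1,3) → sorted (1,1,3): b_i ≤ i ∀i, a PF.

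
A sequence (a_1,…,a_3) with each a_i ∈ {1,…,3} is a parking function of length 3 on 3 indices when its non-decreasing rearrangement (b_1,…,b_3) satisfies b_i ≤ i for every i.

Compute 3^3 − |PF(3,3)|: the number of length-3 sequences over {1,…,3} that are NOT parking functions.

11

Count = 1·4^2 = 1 · 16 = 16
Check (2,3,3) → sorted (2,3,3): b_1=2>1, not a PF.
Total 27; non-PF = 27−16 = 11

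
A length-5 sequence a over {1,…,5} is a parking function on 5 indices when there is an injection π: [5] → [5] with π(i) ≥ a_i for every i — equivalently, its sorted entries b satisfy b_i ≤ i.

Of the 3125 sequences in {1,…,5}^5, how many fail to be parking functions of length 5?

1829

#PF = 1·6^4 = 1·1296 = 1296 (Pollak)
E.g. (1,5,5,5,5) → sorted (1,5,5,5,5): b_2=5>2, not a PF.
So 3125 − 1296 = 1829 fail.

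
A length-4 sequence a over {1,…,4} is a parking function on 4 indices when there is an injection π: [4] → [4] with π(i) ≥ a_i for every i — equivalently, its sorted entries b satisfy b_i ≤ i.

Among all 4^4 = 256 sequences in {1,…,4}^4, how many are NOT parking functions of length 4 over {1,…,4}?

131

#PF = (4+1−4)·(4+1)^{4−1} = 1×125 = 125
One tuple (3,4,2,3) → sorted (2,3,3,4): b_1=2>1, not a PF.
Total 256; non-PF = 256−125 = 131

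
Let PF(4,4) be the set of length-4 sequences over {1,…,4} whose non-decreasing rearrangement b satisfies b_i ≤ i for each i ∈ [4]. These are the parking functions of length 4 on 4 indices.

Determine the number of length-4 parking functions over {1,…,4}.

125

|PF| = (5−4)·5^(4−1) = 1 · 125 = 125 [KW]
Example (2,1,2,4) → sorted (1,2,2,4): b_i ≤ i ∀i, a PF.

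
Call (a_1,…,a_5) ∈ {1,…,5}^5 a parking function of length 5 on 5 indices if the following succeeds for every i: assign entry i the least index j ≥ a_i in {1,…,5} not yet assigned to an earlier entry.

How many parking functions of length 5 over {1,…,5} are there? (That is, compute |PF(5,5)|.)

|PF(5,5)| = (6−5)·6^(5−1) = 1 · 1296 = 1296
E.g. (3,4,1,1,5) → sorted (1,1,3,4,5): b_i ≤ i ∀i, a PF.

1296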